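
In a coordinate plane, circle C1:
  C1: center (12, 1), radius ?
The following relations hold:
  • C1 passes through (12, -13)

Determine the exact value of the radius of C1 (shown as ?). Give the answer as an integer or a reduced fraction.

1. [C1∋P]  r_C1² − 196 = 0  ⇒  r_C1 = 14 (r>0 drops 1)

14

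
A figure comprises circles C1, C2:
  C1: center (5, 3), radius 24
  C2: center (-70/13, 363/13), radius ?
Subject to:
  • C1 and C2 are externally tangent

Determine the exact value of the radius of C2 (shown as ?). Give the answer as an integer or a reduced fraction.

1. [ext C1·C2]  r_C2² + 48r_C2 − 153 = 0  ⇒  r_C2 = 3 (r>0 drops 1)

3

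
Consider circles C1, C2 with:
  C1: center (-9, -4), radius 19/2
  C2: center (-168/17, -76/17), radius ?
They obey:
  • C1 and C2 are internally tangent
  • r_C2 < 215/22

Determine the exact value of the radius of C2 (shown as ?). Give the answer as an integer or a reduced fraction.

1. [int C1,C2]  r_C2² − 19r_C2 + 357/4 = 0  ⇒  r_C2 = 17/2 or 21/2
2. given r_C2 < 215/22: keep 17/2

17/2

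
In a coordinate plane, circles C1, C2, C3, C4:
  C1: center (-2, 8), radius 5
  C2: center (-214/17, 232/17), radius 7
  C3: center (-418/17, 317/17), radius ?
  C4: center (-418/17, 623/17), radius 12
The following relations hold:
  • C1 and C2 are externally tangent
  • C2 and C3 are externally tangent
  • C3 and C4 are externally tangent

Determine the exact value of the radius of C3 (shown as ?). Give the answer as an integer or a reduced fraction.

1. [ext C2·C3]  r_C3² + 14r_C3 − 120 = 0  ⇒  r_C3 = 6 (r>0 drops 1)
2. [ext C3·C4]  r_C3² + 24r_C3 − 180 = 0  ⇒  r_C3 = 6 (r>0 drops 1)

6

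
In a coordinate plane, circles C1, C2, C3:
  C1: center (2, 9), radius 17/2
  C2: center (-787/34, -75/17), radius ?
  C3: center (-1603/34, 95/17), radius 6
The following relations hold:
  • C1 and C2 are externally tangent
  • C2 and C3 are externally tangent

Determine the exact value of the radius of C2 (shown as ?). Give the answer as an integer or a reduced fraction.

20

1. [ext C1·C2]  r_C2² + 17r_C2 − 740 = 0  ⇒  r_C2 = 20 (r>0 drops 1)
2. [ext C2·C3]  r_C2² + 12r_C2 − 640 = 0  ⇒  r_C2 = 20 (r>0 drops 1)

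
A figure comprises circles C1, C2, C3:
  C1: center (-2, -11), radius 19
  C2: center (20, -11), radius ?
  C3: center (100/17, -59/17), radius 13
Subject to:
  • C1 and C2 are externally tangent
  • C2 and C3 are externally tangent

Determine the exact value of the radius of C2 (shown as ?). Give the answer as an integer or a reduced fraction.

1. [ext C1·C2]  r_C2² + 38r_C2 − 123 = 0  ⇒  r_C2 = 3 (r>0 drops 1)
2. [ext C2·C3]  r_C2² + 26r_C2 − 87 = 0  ⇒  r_C2 = 3 (r>0 drops 1)

3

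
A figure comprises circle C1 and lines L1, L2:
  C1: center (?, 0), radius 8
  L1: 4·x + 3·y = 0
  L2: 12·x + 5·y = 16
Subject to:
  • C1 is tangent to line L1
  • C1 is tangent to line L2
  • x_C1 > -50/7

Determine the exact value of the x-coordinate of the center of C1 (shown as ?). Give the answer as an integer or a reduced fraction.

1. [C1‖L1]  x_C1² − 100 = 0  ⇒  x_C1 = -10 or 10
2. [C1‖L2]  x_C1² − (8/3)x_C1 − 220/3 = 0  ⇒  x_C1 = -22/3 or 10

10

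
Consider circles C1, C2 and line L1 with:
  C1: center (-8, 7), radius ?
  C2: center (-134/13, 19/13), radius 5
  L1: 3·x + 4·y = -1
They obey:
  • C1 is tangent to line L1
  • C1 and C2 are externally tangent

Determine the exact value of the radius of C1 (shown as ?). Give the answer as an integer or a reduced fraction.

1

1. [C1‖L1]  r_C1² − 1 = 0  ⇒  r_C1 = 1 (r>0 drops 1)
2. [ext C1·C2]  r_C1² + 10r_C1 − 11 = 0  ⇒  r_C1 = 1 (r>0 drops 1)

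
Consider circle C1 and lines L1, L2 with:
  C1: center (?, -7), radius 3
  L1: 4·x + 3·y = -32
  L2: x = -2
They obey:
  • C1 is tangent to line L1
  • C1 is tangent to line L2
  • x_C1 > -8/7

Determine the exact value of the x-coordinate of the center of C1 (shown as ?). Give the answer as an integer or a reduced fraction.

1

1. [C1‖L1]  x_C1² + (11/2)x_C1 − 13/2 = 0  ⇒  x_C1 = -13/2 or 1
2. [C1‖L2]  x_C1² + 4x_C1 − 5 = 0  ⇒  x_C1 = -5 or 1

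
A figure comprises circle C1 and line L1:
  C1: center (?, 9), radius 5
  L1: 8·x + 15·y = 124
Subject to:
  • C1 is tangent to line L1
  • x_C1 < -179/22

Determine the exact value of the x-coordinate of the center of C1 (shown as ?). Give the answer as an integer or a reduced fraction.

-12

1. [C1‖L1]  x_C1² + (11/4)x_C1 − 111 = 0  ⇒  x_C1 = -12 or 37/4
2. given x_C1 < -179/22: keep -12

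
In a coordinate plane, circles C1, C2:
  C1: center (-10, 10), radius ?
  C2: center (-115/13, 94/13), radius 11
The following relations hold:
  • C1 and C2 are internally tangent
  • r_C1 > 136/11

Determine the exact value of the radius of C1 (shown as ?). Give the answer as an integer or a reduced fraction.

1. [int C1,C2]  r_C1² − 22r_C1 + 112 = 0  ⇒  r_C1 = 8 or 14
2. given r_C1 > 136/11: keep 14

14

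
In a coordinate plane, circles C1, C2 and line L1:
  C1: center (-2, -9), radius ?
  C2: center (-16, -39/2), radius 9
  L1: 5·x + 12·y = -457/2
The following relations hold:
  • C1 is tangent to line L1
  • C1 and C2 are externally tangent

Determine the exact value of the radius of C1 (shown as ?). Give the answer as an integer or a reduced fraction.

17/2

1. [C1‖L1]  r_C1² − 289/4 = 0  ⇒  r_C1 = 17/2 (r>0 drops 1)
2. [ext C1·C2]  r_C1² + 18r_C1 − 901/4 = 0  ⇒  r_C1 = 17/2 (r>0 drops 1)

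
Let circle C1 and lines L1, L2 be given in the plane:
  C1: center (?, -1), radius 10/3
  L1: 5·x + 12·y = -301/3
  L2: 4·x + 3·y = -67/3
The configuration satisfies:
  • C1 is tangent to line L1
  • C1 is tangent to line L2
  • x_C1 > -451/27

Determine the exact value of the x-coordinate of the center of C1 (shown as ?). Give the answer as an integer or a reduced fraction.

1. [C1‖L1]  x_C1² + (106/3)x_C1 + 237 = 0  ⇒  x_C1 = -79/3 or -9
2. [C1‖L2]  x_C1² + (29/3)x_C1 + 6 = 0  ⇒  x_C1 = -9 or -2/3

-9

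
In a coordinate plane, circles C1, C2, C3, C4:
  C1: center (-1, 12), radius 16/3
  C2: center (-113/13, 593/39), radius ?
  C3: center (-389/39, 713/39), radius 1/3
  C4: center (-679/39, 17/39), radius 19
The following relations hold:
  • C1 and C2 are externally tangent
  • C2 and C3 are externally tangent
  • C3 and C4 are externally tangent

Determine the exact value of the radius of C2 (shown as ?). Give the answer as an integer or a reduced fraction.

3

1. [ext C1·C2]  r_C2² + (32/3)r_C2 − 41 = 0  ⇒  r_C2 = 3 (r>0 drops 1)
2. [ext C2·C3]  r_C2² + (2/3)r_C2 − 11 = 0  ⇒  r_C2 = 3 (r>0 drops 1)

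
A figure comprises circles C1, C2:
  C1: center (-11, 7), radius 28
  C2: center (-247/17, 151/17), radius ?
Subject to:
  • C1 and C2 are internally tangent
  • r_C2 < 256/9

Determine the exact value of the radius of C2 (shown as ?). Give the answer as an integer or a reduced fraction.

24

1. [int C1,C2]  r_C2² − 56r_C2 + 768 = 0  ⇒  r_C2 = 24 or 32
2. given r_C2 < 256/9: keep 24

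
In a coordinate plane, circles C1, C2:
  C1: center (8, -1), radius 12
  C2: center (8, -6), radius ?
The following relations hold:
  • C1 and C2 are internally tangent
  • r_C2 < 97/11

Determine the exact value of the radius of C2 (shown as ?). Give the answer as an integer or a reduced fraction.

7

1. [int C1,C2]  r_C2² − 24r_C2 + 119 = 0  ⇒  r_C2 = 7 or 17
2. given r_C2 < 97/11: keep 7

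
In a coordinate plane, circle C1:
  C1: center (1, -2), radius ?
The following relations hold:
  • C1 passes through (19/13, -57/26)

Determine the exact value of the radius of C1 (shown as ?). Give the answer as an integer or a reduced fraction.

1/2

1. [C1∋P]  r_C1² − 1/4 = 0  ⇒  r_C1 = 1/2 (r>0 drops 1)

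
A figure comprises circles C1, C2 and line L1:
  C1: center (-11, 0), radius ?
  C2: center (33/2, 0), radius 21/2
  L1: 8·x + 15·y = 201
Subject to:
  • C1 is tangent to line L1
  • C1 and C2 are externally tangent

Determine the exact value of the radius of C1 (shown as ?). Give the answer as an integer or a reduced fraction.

17

1. [C1‖L1]  r_C1² − 289 = 0  ⇒  r_C1 = 17 (r>0 drops 1)
2. [ext C1·C2]  r_C1² + 21r_C1 − 646 = 0  ⇒  r_C1 = 17 (r>0 drops 1)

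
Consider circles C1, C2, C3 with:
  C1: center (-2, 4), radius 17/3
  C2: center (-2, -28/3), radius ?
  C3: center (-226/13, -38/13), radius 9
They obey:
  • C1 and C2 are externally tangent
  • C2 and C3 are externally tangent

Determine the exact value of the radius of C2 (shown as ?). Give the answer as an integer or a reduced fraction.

23/3

1. [ext C1·C2]  r_C2² + (34/3)r_C2 − 437/3 = 0  ⇒  r_C2 = 23/3 (r>0 drops 1)
2. [ext C2·C3]  r_C2² + 18r_C2 − 1771/9 = 0  ⇒  r_C2 = 23/3 (r>0 drops 1)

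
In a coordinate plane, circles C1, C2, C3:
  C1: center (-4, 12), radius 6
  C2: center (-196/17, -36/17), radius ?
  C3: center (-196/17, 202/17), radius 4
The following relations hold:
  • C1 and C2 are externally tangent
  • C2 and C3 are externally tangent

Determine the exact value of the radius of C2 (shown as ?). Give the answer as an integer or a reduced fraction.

10

1. [ext C1·C2]  r_C2² + 12r_C2 − 220 = 0  ⇒  r_C2 = 10 (r>0 drops 1)
2. [ext C2·C3]  r_C2² + 8r_C2 − 180 = 0  ⇒  r_C2 = 10 (r>0 drops 1)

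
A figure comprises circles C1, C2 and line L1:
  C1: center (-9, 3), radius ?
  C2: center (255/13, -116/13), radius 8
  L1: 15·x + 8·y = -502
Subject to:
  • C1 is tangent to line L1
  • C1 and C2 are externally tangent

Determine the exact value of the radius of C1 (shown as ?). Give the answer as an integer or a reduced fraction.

23

1. [C1‖L1]  r_C1² − 529 = 0  ⇒  r_C1 = 23 (r>0 drops 1)
2. [ext C1·C2]  r_C1² + 16r_C1 − 897 = 0  ⇒  r_C1 = 23 (r>0 drops 1)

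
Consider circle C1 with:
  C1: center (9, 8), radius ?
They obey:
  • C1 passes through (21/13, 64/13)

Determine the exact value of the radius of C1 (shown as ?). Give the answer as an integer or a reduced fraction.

8

1. [C1∋P]  r_C1² − 64 = 0  ⇒  r_C1 = 8 (r>0 drops 1)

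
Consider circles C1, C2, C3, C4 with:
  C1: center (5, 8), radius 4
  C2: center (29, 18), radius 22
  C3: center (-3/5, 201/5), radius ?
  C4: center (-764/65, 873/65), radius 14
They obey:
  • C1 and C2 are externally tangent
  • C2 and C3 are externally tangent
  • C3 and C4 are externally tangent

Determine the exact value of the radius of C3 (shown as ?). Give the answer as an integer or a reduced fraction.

15

1. [ext C2·C3]  r_C3² + 44r_C3 − 885 = 0  ⇒  r_C3 = 15 (r>0 drops 1)
2. [ext C3·C4]  r_C3² + 28r_C3 − 645 = 0  ⇒  r_C3 = 15 (r>0 drops 1)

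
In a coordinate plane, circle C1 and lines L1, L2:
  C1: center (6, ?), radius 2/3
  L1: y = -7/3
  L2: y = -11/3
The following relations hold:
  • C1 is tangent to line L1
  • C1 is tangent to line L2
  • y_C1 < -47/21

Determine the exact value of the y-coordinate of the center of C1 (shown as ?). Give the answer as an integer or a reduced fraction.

1. [C1‖L1]  y_C1² + (14/3)y_C1 + 5 = 0  ⇒  y_C1 = -3 or -5/3
2. [C1‖L2]  y_C1² + (22/3)y_C1 + 13 = 0  ⇒  y_C1 = -13/3 or -3

-3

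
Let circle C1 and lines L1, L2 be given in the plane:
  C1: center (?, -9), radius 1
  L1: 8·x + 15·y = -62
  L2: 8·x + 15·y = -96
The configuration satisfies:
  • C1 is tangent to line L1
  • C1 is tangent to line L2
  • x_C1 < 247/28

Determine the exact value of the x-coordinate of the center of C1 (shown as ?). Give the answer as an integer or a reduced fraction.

7

1. [C1‖L1]  x_C1² − (73/4)x_C1 + 315/4 = 0  ⇒  x_C1 = 7 or 45/4
2. [C1‖L2]  x_C1² − (39/4)x_C1 + 77/4 = 0  ⇒  x_C1 = 11/4 or 7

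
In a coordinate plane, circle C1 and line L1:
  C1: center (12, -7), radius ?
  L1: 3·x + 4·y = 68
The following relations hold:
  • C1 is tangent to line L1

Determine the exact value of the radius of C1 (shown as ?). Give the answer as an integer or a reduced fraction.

1. [C1‖L1]  r_C1² − 144 = 0  ⇒  r_C1 = 12 (r>0 drops 1)

12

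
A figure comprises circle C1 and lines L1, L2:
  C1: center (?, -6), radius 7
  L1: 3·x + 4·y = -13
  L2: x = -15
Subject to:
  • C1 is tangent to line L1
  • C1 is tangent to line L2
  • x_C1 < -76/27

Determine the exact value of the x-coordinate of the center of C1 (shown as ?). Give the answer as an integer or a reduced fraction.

1. [C1‖L1]  x_C1² − (22/3)x_C1 − 368/3 = 0  ⇒  x_C1 = -8 or 46/3
2. [C1‖L2]  x_C1² + 30x_C1 + 176 = 0  ⇒  x_C1 = -22 or -8

-8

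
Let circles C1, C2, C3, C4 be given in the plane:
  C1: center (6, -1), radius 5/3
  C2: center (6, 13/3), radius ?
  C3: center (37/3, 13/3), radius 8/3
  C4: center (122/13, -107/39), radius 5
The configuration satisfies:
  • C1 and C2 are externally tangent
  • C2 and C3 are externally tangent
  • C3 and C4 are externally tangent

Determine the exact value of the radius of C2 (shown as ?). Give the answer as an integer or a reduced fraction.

11/3

1. [ext C1·C2]  r_C2² + (10/3)r_C2 − 77/3 = 0  ⇒  r_C2 = 11/3 (r>0 drops 1)
2. [ext C2·C3]  r_C2² + (16/3)r_C2 − 33 = 0  ⇒  r_C2 = 11/3 (r>0 drops 1)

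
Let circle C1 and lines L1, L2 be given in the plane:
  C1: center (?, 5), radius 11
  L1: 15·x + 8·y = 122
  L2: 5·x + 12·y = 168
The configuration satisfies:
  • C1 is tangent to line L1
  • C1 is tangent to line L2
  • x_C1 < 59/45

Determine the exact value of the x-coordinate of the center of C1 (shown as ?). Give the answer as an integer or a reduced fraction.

-7

1. [C1‖L1]  x_C1² − (164/15)x_C1 − 1883/15 = 0  ⇒  x_C1 = -7 or 269/15
2. [C1‖L2]  x_C1² − (216/5)x_C1 − 1757/5 = 0  ⇒  x_C1 = -7 or 251/5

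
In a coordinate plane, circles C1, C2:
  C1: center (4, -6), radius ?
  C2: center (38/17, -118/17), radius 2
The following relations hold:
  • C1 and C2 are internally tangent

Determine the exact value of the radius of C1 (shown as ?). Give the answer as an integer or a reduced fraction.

1. [int C1,C2]  r_C1² − 4r_C1 = 0  ⇒  r_C1 = 4 (r>0 drops 1)

4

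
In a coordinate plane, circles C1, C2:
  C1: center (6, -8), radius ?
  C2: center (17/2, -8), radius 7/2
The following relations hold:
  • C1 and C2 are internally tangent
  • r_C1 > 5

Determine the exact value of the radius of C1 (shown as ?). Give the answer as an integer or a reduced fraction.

6

1. [int C1,C2]  r_C1² − 7r_C1 + 6 = 0  ⇒  r_C1 = 1 or 6
2. given r_C1 > 5: keep 6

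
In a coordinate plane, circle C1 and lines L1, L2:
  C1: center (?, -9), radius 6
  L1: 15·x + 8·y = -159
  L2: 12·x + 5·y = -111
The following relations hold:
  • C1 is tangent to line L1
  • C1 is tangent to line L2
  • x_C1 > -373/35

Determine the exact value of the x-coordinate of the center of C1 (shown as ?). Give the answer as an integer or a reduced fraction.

1

1. [C1‖L1]  x_C1² + (58/5)x_C1 − 63/5 = 0  ⇒  x_C1 = -63/5 or 1
2. [C1‖L2]  x_C1² + 11x_C1 − 12 = 0  ⇒  x_C1 = -12 or 1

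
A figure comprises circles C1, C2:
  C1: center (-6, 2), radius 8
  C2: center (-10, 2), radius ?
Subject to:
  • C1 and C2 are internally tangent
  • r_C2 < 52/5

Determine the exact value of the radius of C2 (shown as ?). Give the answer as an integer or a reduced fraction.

1. [int C1,C2]  r_C2² − 16r_C2 + 48 = 0  ⇒  r_C2 = 4 or 12
2. given r_C2 < 52/5: keep 4

4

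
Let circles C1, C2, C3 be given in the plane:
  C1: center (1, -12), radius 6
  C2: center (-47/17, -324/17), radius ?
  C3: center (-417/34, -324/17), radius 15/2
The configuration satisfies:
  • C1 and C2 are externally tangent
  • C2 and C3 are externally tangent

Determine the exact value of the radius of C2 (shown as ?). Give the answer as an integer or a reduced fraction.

1. [ext C1·C2]  r_C2² + 12r_C2 − 28 = 0  ⇒  r_C2 = 2 (r>0 drops 1)
2. [ext C2·C3]  r_C2² + 15r_C2 − 34 = 0  ⇒  r_C2 = 2 (r>0 drops 1)

2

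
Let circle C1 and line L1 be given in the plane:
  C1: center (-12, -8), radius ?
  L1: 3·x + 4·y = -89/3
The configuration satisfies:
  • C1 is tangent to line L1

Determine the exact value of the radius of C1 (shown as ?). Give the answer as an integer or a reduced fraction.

23/3

1. [C1‖L1]  r_C1² − 529/9 = 0  ⇒  r_C1 = 23/3 (r>0 drops 1)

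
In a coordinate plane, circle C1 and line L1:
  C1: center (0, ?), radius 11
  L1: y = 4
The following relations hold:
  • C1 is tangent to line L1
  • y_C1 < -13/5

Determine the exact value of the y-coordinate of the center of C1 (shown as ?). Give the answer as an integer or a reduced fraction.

-7

1. [C1‖L1]  y_C1² − 8y_C1 − 105 = 0  ⇒  y_C1 = -7 or 15
2. given y_C1 < -13/5: keep -7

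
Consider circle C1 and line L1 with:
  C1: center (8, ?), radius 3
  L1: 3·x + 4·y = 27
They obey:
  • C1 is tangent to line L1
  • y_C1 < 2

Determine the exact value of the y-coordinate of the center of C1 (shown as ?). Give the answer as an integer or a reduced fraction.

1. [C1‖L1]  y_C1² − (3/2)y_C1 − 27/2 = 0  ⇒  y_C1 = -3 or 9/2
2. given y_C1 < 2: keep -3

-3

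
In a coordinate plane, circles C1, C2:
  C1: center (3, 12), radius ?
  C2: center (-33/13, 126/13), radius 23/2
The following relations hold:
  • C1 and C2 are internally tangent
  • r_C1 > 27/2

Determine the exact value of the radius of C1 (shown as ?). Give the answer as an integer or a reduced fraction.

1. [int C1,C2]  r_C1² − 23r_C1 + 385/4 = 0  ⇒  r_C1 = 11/2 or 35/2
2. given r_C1 > 27/2: keep 35/2

35/2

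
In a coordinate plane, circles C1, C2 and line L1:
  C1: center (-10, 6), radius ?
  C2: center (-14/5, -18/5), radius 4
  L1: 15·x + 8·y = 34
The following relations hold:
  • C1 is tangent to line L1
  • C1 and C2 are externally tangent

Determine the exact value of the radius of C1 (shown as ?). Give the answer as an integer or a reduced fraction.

1. [C1‖L1]  r_C1² − 64 = 0  ⇒  r_C1 = 8 (r>0 drops 1)
2. [ext C1·C2]  r_C1² + 8r_C1 − 128 = 0  ⇒  r_C1 = 8 (r>0 drops 1)

8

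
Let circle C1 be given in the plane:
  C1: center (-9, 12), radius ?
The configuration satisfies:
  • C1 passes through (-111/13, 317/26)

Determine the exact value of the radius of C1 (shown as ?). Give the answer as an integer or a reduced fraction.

1. [C1∋P]  r_C1² − 1/4 = 0  ⇒  r_C1 = 1/2 (r>0 drops 1)

1/2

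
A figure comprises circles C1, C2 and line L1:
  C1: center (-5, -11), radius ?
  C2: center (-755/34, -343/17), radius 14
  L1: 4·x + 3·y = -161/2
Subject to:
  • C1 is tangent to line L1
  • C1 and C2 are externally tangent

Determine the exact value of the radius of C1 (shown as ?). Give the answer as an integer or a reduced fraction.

11/2

1. [C1‖L1]  r_C1² − 121/4 = 0  ⇒  r_C1 = 11/2 (r>0 drops 1)
2. [ext C1·C2]  r_C1² + 28r_C1 − 737/4 = 0  ⇒  r_C1 = 11/2 (r>0 drops 1)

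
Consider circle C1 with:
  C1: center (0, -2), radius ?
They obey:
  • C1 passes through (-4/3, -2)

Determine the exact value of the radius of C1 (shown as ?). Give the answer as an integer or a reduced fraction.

1. [C1∋P]  r_C1² − 16/9 = 0  ⇒  r_C1 = 4/3 (r>0 drops 1)

4/3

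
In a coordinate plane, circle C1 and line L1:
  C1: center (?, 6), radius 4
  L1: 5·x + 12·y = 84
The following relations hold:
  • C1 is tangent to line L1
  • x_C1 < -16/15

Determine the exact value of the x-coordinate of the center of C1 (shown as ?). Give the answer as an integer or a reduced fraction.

-8

1. [C1‖L1]  x_C1² − (24/5)x_C1 − 512/5 = 0  ⇒  x_C1 = -8 or 64/5
2. given x_C1 < -16/15: keep -8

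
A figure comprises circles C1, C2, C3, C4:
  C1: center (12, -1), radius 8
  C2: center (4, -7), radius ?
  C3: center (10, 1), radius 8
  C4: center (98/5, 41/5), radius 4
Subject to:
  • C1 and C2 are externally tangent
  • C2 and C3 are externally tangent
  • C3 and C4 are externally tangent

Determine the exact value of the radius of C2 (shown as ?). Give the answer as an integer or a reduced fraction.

1. [ext C1·C2]  r_C2² + 16r_C2 − 36 = 0  ⇒  r_C2 = 2 (r>0 drops 1)
2. [ext C2·C3]  r_C2² + 16r_C2 − 36 = 0  ⇒  r_C2 = 2 (r>0 drops 1)

2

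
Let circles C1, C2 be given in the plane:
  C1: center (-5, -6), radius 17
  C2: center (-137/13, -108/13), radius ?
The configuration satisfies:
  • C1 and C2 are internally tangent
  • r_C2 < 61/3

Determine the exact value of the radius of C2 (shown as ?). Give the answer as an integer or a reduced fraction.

1. [int C1,C2]  r_C2² − 34r_C2 + 253 = 0  ⇒  r_C2 = 11 or 23
2. given r_C2 < 61/3: keep 11

11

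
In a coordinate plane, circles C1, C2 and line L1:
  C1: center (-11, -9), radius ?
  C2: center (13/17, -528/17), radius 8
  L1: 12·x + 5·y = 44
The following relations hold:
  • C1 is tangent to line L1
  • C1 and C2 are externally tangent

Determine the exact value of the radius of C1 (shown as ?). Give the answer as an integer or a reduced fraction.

1. [C1‖L1]  r_C1² − 289 = 0  ⇒  r_C1 = 17 (r>0 drops 1)
2. [ext C1·C2]  r_C1² + 16r_C1 − 561 = 0  ⇒  r_C1 = 17 (r>0 drops 1)

17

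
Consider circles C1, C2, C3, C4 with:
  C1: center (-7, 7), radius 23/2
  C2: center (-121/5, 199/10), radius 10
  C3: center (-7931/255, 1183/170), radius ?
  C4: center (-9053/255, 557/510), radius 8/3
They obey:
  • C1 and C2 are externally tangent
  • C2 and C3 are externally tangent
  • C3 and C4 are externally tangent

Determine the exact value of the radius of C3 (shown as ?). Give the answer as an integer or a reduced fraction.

14/3

1. [ext C2·C3]  r_C3² + 20r_C3 − 1036/9 = 0  ⇒  r_C3 = 14/3 (r>0 drops 1)
2. [ext C3·C4]  r_C3² + (16/3)r_C3 − 140/3 = 0  ⇒  r_C3 = 14/3 (r>0 drops 1)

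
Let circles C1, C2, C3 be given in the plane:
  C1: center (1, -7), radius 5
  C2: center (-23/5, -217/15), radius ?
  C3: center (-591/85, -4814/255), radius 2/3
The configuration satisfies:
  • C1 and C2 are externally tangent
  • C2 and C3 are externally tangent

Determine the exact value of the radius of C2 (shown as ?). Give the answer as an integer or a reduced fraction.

1. [ext C1·C2]  r_C2² + 10r_C2 − 559/9 = 0  ⇒  r_C2 = 13/3 (r>0 drops 1)
2. [ext C2·C3]  r_C2² + (4/3)r_C2 − 221/9 = 0  ⇒  r_C2 = 13/3 (r>0 drops 1)

13/3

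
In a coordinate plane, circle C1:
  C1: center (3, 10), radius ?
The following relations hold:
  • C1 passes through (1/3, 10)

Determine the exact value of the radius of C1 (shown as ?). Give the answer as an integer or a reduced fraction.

8/3

1. [C1∋P]  r_C1² − 64/9 = 0  ⇒  r_C1 = 8/3 (r>0 drops 1)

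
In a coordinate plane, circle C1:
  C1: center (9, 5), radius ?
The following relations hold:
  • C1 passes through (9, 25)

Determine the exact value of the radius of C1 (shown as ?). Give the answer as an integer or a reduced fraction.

20

1. [C1∋P]  r_C1² − 400 = 0  ⇒  r_C1 = 20 (r>0 drops 1)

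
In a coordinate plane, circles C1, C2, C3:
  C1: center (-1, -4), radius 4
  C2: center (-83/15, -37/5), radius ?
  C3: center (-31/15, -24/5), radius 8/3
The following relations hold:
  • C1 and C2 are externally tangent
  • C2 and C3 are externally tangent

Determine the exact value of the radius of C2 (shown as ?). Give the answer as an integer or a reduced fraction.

5/3

1. [ext C1·C2]  r_C2² + 8r_C2 − 145/9 = 0  ⇒  r_C2 = 5/3 (r>0 drops 1)
2. [ext C2·C3]  r_C2² + (16/3)r_C2 − 35/3 = 0  ⇒  r_C2 = 5/3 (r>0 drops 1)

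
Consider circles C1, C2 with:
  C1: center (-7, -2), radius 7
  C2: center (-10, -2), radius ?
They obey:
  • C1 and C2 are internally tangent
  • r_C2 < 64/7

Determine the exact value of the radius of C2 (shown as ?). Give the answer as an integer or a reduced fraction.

4

1. [int C1,C2]  r_C2² − 14r_C2 + 40 = 0  ⇒  r_C2 = 4 or 10
2. given r_C2 < 64/7: keep 4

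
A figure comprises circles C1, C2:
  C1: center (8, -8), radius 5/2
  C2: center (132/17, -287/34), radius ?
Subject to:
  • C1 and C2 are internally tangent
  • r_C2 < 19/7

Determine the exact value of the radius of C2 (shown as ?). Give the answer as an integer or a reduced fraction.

2

1. [int C1,C2]  r_C2² − 5r_C2 + 6 = 0  ⇒  r_C2 = 2 or 3
2. given r_C2 < 19/7: keep 2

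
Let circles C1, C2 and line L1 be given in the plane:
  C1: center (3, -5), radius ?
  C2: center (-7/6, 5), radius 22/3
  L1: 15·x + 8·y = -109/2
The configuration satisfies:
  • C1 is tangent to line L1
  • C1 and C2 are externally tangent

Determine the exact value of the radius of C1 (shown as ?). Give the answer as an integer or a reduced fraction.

7/2

1. [C1‖L1]  r_C1² − 49/4 = 0  ⇒  r_C1 = 7/2 (r>0 drops 1)
2. [ext C1·C2]  r_C1² + (44/3)r_C1 − 763/12 = 0  ⇒  r_C1 = 7/2 (r>0 drops 1)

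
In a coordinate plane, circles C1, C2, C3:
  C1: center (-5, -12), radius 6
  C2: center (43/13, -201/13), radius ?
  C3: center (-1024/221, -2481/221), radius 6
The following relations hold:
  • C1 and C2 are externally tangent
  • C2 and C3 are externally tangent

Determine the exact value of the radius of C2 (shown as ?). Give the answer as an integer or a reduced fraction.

3

1. [ext C1·C2]  r_C2² + 12r_C2 − 45 = 0  ⇒  r_C2 = 3 (r>0 drops 1)
2. [ext C2·C3]  r_C2² + 12r_C2 − 45 = 0  ⇒  r_C2 = 3 (r>0 drops 1)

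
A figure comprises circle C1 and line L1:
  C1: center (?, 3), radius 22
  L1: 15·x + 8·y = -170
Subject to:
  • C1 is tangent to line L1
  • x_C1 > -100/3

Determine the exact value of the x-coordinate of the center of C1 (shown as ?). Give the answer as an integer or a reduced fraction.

1. [C1‖L1]  x_C1² + (388/15)x_C1 − 2272/5 = 0  ⇒  x_C1 = -568/15 or 12
2. given x_C1 > -100/3: keep 12

12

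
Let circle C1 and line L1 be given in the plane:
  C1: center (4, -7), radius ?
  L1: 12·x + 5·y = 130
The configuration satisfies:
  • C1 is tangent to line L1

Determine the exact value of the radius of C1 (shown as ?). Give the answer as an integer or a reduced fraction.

9

1. [C1‖L1]  r_C1² − 81 = 0  ⇒  r_C1 = 9 (r>0 drops 1)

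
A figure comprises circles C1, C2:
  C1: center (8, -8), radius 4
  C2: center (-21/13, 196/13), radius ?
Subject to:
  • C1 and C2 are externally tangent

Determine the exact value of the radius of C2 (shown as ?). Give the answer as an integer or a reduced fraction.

21

1. [ext C1·C2]  r_C2² + 8r_C2 − 609 = 0  ⇒  r_C2 = 21 (r>0 drops 1)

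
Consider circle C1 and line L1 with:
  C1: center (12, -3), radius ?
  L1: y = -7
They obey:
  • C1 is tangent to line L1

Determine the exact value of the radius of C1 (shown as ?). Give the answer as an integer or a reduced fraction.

1. [C1‖L1]  r_C1² − 16 = 0  ⇒  r_C1 = 4 (r>0 drops 1)

4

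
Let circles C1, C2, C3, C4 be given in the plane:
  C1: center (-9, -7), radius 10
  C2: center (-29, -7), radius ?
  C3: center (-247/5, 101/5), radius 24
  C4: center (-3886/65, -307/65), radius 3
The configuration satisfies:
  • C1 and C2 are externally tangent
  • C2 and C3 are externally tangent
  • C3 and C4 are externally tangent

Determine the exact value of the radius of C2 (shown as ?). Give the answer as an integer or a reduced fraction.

10

1. [ext C1·C2]  r_C2² + 20r_C2 − 300 = 0  ⇒  r_C2 = 10 (r>0 drops 1)
2. [ext C2·C3]  r_C2² + 48r_C2 − 580 = 0  ⇒  r_C2 = 10 (r>0 drops 1)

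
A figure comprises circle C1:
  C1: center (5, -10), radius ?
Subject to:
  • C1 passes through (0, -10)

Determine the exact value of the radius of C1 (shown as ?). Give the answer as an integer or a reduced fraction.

5

1. [C1∋P]  r_C1² − 25 = 0  ⇒  r_C1 = 5 (r>0 drops 1)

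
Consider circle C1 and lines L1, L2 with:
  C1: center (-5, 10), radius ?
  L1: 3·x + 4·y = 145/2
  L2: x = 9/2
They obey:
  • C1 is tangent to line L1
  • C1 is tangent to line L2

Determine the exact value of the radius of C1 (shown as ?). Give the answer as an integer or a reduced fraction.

1. [C1‖L1]  r_C1² − 361/4 = 0  ⇒  r_C1 = 19/2 (r>0 drops 1)
2. [C1‖L2]  r_C1² − 361/4 = 0  ⇒  r_C1 = 19/2 (r>0 drops 1)

19/2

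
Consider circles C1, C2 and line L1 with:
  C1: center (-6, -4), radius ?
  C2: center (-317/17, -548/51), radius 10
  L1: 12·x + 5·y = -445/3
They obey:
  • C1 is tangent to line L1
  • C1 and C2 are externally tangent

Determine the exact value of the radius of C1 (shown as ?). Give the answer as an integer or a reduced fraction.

13/3

1. [C1‖L1]  r_C1² − 169/9 = 0  ⇒  r_C1 = 13/3 (r>0 drops 1)
2. [ext C1·C2]  r_C1² + 20r_C1 − 949/9 = 0  ⇒  r_C1 = 13/3 (r>0 drops 1)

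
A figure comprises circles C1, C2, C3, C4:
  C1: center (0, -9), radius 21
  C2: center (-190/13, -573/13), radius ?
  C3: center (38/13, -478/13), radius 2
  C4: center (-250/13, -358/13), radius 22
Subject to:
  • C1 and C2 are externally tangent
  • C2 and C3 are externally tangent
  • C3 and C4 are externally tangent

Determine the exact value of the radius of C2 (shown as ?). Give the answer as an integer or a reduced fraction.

17

1. [ext C1·C2]  r_C2² + 42r_C2 − 1003 = 0  ⇒  r_C2 = 17 (r>0 drops 1)
2. [ext C2·C3]  r_C2² + 4r_C2 − 357 = 0  ⇒  r_C2 = 17 (r>0 drops 1)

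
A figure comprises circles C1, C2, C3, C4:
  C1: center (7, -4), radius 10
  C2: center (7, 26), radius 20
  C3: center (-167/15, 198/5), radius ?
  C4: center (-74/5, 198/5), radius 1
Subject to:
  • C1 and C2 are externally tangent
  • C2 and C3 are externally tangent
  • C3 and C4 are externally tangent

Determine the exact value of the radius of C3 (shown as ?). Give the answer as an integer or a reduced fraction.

1. [ext C2·C3]  r_C3² + 40r_C3 − 1024/9 = 0  ⇒  r_C3 = 8/3 (r>0 drops 1)
2. [ext C3·C4]  r_C3² + 2r_C3 − 112/9 = 0  ⇒  r_C3 = 8/3 (r>0 drops 1)

8/3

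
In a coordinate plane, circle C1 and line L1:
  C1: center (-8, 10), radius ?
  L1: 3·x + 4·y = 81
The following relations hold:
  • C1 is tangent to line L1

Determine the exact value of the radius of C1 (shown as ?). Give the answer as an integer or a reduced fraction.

13

1. [C1‖L1]  r_C1² − 169 = 0  ⇒  r_C1 = 13 (r>0 drops 1)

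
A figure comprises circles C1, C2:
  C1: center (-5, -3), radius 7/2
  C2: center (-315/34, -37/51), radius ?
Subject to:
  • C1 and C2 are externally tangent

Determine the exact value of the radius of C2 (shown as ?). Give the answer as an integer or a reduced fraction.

1. [ext C1·C2]  r_C2² + 7r_C2 − 100/9 = 0  ⇒  r_C2 = 4/3 (r>0 drops 1)

4/3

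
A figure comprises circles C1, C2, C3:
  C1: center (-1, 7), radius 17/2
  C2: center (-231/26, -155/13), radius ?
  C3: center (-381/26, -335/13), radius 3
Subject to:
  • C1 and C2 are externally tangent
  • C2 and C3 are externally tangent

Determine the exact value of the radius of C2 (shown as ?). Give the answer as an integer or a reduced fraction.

12

1. [ext C1·C2]  r_C2² + 17r_C2 − 348 = 0  ⇒  r_C2 = 12 (r>0 drops 1)
2. [ext C2·C3]  r_C2² + 6r_C2 − 216 = 0  ⇒  r_C2 = 12 (r>0 drops 1)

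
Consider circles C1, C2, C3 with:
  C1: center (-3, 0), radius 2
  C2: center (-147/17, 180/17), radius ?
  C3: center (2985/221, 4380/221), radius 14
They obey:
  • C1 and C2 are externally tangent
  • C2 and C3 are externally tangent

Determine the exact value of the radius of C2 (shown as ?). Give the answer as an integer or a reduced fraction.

1. [ext C1·C2]  r_C2² + 4r_C2 − 140 = 0  ⇒  r_C2 = 10 (r>0 drops 1)
2. [ext C2·C3]  r_C2² + 28r_C2 − 380 = 0  ⇒  r_C2 = 10 (r>0 drops 1)

10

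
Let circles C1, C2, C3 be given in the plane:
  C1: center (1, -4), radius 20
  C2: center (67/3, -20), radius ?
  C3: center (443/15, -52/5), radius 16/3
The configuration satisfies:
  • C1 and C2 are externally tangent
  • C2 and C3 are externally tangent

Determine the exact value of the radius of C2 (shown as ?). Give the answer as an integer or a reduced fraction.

20/3

1. [ext C1·C2]  r_C2² + 40r_C2 − 2800/9 = 0  ⇒  r_C2 = 20/3 (r>0 drops 1)
2. [ext C2·C3]  r_C2² + (32/3)r_C2 − 1040/9 = 0  ⇒  r_C2 = 20/3 (r>0 drops 1)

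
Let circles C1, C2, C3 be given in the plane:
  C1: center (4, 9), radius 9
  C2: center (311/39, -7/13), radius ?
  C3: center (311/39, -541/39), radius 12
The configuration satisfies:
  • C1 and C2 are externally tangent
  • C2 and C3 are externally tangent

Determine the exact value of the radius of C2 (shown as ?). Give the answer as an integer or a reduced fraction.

1. [ext C1·C2]  r_C2² + 18r_C2 − 232/9 = 0  ⇒  r_C2 = 4/3 (r>0 drops 1)
2. [ext C2·C3]  r_C2² + 24r_C2 − 304/9 = 0  ⇒  r_C2 = 4/3 (r>0 drops 1)

4/3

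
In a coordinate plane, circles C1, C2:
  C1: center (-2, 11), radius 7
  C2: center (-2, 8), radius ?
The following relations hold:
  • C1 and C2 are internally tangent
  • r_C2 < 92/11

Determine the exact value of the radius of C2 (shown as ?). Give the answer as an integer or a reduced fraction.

4

1. [int C1,C2]  r_C2² − 14r_C2 + 40 = 0  ⇒  r_C2 = 4 or 10
2. given r_C2 < 92/11: keep 4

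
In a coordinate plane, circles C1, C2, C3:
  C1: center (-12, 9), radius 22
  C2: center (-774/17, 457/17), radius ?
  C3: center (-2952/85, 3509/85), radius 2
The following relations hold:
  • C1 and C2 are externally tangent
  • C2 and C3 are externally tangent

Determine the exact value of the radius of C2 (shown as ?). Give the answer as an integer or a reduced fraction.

1. [ext C1·C2]  r_C2² + 44r_C2 − 960 = 0  ⇒  r_C2 = 16 (r>0 drops 1)
2. [ext C2·C3]  r_C2² + 4r_C2 − 320 = 0  ⇒  r_C2 = 16 (r>0 drops 1)

16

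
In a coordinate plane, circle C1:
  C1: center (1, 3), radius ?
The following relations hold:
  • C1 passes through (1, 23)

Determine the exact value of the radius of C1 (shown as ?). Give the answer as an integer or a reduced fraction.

1. [C1∋P]  r_C1² − 400 = 0  ⇒  r_C1 = 20 (r>0 drops 1)

20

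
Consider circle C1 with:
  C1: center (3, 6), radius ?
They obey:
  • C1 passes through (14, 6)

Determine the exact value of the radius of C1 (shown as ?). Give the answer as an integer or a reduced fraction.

1. [C1∋P]  r_C1² − 121 = 0  ⇒  r_C1 = 11 (r>0 drops 1)

11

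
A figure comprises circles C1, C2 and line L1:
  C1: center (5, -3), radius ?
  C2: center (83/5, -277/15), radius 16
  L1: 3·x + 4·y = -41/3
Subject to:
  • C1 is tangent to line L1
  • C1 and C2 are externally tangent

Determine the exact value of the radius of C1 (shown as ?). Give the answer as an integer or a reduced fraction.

1. [C1‖L1]  r_C1² − 100/9 = 0  ⇒  r_C1 = 10/3 (r>0 drops 1)
2. [ext C1·C2]  r_C1² + 32r_C1 − 1060/9 = 0  ⇒  r_C1 = 10/3 (r>0 drops 1)

10/3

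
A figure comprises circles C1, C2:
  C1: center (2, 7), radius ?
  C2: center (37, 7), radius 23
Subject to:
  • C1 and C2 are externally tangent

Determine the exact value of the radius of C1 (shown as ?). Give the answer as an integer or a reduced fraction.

1. [ext C1·C2]  r_C1² + 46r_C1 − 696 = 0  ⇒  r_C1 = 12 (r>0 drops 1)

12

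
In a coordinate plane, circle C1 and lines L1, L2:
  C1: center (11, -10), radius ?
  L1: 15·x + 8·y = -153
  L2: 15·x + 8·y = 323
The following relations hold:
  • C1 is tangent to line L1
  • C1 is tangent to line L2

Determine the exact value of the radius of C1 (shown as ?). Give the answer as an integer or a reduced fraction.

14

1. [C1‖L1]  r_C1² − 196 = 0  ⇒  r_C1 = 14 (r>0 drops 1)
2. [C1‖L2]  r_C1² − 196 = 0  ⇒  r_C1 = 14 (r>0 drops 1)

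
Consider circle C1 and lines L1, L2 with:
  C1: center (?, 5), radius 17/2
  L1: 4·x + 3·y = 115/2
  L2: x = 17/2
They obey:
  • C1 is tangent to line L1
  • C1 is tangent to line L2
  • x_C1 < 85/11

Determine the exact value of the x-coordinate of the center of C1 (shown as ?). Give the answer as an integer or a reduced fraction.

0

1. [C1‖L1]  x_C1² − (85/4)x_C1 = 0  ⇒  x_C1 = 0 or 85/4
2. [C1‖L2]  x_C1² − 17x_C1 = 0  ⇒  x_C1 = 0 or 17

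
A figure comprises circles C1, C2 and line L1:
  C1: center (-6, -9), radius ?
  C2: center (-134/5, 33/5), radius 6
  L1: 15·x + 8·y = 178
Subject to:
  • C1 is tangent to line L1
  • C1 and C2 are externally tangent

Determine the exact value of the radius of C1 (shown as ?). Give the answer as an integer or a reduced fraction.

1. [C1‖L1]  r_C1² − 400 = 0  ⇒  r_C1 = 20 (r>0 drops 1)
2. [ext C1·C2]  r_C1² + 12r_C1 − 640 = 0  ⇒  r_C1 = 20 (r>0 drops 1)

20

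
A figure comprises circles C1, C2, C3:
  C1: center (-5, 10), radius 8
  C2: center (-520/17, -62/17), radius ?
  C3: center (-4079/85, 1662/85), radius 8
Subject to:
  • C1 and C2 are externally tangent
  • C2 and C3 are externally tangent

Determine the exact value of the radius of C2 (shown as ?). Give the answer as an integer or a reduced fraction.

21

1. [ext C1·C2]  r_C2² + 16r_C2 − 777 = 0  ⇒  r_C2 = 21 (r>0 drops 1)
2. [ext C2·C3]  r_C2² + 16r_C2 − 777 = 0  ⇒  r_C2 = 21 (r>0 drops 1)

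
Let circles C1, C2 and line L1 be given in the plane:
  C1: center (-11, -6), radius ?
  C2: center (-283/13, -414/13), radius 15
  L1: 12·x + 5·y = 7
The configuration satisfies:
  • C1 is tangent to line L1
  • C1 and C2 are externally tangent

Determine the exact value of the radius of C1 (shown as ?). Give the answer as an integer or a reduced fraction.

1. [C1‖L1]  r_C1² − 169 = 0  ⇒  r_C1 = 13 (r>0 drops 1)
2. [ext C1·C2]  r_C1² + 30r_C1 − 559 = 0  ⇒  r_C1 = 13 (r>0 drops 1)

13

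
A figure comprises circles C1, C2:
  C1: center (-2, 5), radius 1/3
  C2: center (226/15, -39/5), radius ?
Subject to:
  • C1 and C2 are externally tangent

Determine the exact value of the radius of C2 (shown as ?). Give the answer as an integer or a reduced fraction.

21

1. [ext C1·C2]  r_C2² + (2/3)r_C2 − 455 = 0  ⇒  r_C2 = 21 (r>0 drops 1)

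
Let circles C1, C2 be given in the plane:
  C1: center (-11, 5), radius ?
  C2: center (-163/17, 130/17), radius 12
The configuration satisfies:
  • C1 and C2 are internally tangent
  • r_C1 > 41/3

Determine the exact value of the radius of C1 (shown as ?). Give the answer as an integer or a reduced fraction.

1. [int C1,C2]  r_C1² − 24r_C1 + 135 = 0  ⇒  r_C1 = 9 or 15
2. given r_C1 > 41/3: keep 15

15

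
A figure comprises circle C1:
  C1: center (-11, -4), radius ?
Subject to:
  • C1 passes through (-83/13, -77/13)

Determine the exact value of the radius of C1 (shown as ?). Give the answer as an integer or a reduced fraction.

5

1. [C1∋P]  r_C1² − 25 = 0  ⇒  r_C1 = 5 (r>0 drops 1)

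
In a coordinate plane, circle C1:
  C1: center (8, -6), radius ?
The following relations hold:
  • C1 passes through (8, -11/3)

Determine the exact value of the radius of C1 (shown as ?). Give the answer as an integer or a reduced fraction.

1. [C1∋P]  r_C1² − 49/9 = 0  ⇒  r_C1 = 7/3 (r>0 drops 1)

7/3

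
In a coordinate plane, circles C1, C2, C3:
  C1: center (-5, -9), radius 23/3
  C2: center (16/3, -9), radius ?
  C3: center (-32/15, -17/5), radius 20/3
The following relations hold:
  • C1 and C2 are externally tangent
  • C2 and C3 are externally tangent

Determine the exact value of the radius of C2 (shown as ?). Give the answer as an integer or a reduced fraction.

8/3

1. [ext C1·C2]  r_C2² + (46/3)r_C2 − 48 = 0  ⇒  r_C2 = 8/3 (r>0 drops 1)
2. [ext C2·C3]  r_C2² + (40/3)r_C2 − 128/3 = 0  ⇒  r_C2 = 8/3 (r>0 drops 1)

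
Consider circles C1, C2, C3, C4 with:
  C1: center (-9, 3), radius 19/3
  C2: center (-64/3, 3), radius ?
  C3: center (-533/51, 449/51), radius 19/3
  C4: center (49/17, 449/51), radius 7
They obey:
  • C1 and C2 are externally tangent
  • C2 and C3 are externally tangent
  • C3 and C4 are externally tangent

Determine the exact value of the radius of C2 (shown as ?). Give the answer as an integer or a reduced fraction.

1. [ext C1·C2]  r_C2² + (38/3)r_C2 − 112 = 0  ⇒  r_C2 = 6 (r>0 drops 1)
2. [ext C2·C3]  r_C2² + (38/3)r_C2 − 112 = 0  ⇒  r_C2 = 6 (r>0 drops 1)

6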